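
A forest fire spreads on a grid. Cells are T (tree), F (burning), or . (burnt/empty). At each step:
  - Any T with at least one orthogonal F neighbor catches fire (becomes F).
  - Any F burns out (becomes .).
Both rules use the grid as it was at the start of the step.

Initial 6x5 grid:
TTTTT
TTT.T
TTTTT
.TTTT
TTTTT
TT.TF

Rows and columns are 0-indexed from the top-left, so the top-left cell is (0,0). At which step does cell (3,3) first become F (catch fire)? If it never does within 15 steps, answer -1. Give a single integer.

Step 1: cell (3,3)='T' (+2 fires, +1 burnt)
Step 2: cell (3,3)='T' (+2 fires, +2 burnt)
Step 3: cell (3,3)='F' (+3 fires, +2 burnt)
  -> target ignites at step 3
Step 4: cell (3,3)='.' (+4 fires, +3 burnt)
Step 5: cell (3,3)='.' (+5 fires, +4 burnt)
Step 6: cell (3,3)='.' (+4 fires, +5 burnt)
Step 7: cell (3,3)='.' (+3 fires, +4 burnt)
Step 8: cell (3,3)='.' (+2 fires, +3 burnt)
Step 9: cell (3,3)='.' (+1 fires, +2 burnt)
Step 10: cell (3,3)='.' (+0 fires, +1 burnt)
  fire out at step 10

3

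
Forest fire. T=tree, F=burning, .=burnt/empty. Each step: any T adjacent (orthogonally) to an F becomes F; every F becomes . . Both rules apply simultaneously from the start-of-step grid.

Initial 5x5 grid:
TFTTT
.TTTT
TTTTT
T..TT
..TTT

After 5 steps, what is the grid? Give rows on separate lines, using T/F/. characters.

Step 1: 3 trees catch fire, 1 burn out
  F.FTT
  .FTTT
  TTTTT
  T..TT
  ..TTT
Step 2: 3 trees catch fire, 3 burn out
  ...FT
  ..FTT
  TFTTT
  T..TT
  ..TTT
Step 3: 4 trees catch fire, 3 burn out
  ....F
  ...FT
  F.FTT
  T..TT
  ..TTT
Step 4: 3 trees catch fire, 4 burn out
  .....
  ....F
  ...FT
  F..TT
  ..TTT
Step 5: 2 trees catch fire, 3 burn out
  .....
  .....
  ....F
  ...FT
  ..TTT

.....
.....
....F
...FT
..TTT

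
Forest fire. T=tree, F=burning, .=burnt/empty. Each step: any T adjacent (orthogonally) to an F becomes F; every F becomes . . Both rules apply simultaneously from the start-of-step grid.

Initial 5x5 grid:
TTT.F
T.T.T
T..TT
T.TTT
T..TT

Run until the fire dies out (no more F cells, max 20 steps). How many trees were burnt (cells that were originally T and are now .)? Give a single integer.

Step 1: +1 fires, +1 burnt (F count now 1)
Step 2: +1 fires, +1 burnt (F count now 1)
Step 3: +2 fires, +1 burnt (F count now 2)
Step 4: +2 fires, +2 burnt (F count now 2)
Step 5: +2 fires, +2 burnt (F count now 2)
Step 6: +0 fires, +2 burnt (F count now 0)
Fire out after step 6
Initially T: 16, now '.': 17
Total burnt (originally-T cells now '.'): 8

Answer: 8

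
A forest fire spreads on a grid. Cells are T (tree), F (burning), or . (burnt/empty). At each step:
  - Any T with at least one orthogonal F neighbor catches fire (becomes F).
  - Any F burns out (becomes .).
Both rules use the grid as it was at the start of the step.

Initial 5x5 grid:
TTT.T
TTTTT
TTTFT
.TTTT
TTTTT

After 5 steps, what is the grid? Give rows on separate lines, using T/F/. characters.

Step 1: 4 trees catch fire, 1 burn out
  TTT.T
  TTTFT
  TTF.F
  .TTFT
  TTTTT
Step 2: 6 trees catch fire, 4 burn out
  TTT.T
  TTF.F
  TF...
  .TF.F
  TTTFT
Step 3: 7 trees catch fire, 6 burn out
  TTF.F
  TF...
  F....
  .F...
  TTF.F
Step 4: 3 trees catch fire, 7 burn out
  TF...
  F....
  .....
  .....
  TF...
Step 5: 2 trees catch fire, 3 burn out
  F....
  .....
  .....
  .....
  F....

F....
.....
.....
.....
F....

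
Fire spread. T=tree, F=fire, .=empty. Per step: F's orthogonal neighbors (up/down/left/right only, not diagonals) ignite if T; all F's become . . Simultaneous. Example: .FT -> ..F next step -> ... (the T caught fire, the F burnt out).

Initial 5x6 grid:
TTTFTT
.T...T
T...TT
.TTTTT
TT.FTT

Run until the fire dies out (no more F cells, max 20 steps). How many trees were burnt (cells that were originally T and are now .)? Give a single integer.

Step 1: +4 fires, +2 burnt (F count now 4)
Step 2: +5 fires, +4 burnt (F count now 5)
Step 3: +6 fires, +5 burnt (F count now 6)
Step 4: +2 fires, +6 burnt (F count now 2)
Step 5: +1 fires, +2 burnt (F count now 1)
Step 6: +0 fires, +1 burnt (F count now 0)
Fire out after step 6
Initially T: 19, now '.': 29
Total burnt (originally-T cells now '.'): 18

Answer: 18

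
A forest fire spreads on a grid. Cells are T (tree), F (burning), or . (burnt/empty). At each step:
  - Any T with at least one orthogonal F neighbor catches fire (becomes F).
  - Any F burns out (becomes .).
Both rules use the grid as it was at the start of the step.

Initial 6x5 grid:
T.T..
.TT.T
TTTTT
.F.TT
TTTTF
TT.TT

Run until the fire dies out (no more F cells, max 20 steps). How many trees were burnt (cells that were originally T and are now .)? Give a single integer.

Step 1: +5 fires, +2 burnt (F count now 5)
Step 2: +9 fires, +5 burnt (F count now 9)
Step 3: +4 fires, +9 burnt (F count now 4)
Step 4: +1 fires, +4 burnt (F count now 1)
Step 5: +0 fires, +1 burnt (F count now 0)
Fire out after step 5
Initially T: 20, now '.': 29
Total burnt (originally-T cells now '.'): 19

Answer: 19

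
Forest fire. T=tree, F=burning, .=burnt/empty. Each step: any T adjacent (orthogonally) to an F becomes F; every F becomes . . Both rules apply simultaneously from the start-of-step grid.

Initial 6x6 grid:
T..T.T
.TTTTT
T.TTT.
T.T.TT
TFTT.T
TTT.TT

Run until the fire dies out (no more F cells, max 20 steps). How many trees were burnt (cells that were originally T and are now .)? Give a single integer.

Answer: 24

Derivation:
Step 1: +3 fires, +1 burnt (F count now 3)
Step 2: +5 fires, +3 burnt (F count now 5)
Step 3: +2 fires, +5 burnt (F count now 2)
Step 4: +2 fires, +2 burnt (F count now 2)
Step 5: +3 fires, +2 burnt (F count now 3)
Step 6: +3 fires, +3 burnt (F count now 3)
Step 7: +2 fires, +3 burnt (F count now 2)
Step 8: +2 fires, +2 burnt (F count now 2)
Step 9: +1 fires, +2 burnt (F count now 1)
Step 10: +1 fires, +1 burnt (F count now 1)
Step 11: +0 fires, +1 burnt (F count now 0)
Fire out after step 11
Initially T: 25, now '.': 35
Total burnt (originally-T cells now '.'): 24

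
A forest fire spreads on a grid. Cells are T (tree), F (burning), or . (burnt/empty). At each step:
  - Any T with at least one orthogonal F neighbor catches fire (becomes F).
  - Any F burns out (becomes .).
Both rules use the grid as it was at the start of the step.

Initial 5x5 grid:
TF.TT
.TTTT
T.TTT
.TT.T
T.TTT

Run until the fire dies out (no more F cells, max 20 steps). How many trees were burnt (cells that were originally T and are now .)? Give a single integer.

Step 1: +2 fires, +1 burnt (F count now 2)
Step 2: +1 fires, +2 burnt (F count now 1)
Step 3: +2 fires, +1 burnt (F count now 2)
Step 4: +4 fires, +2 burnt (F count now 4)
Step 5: +4 fires, +4 burnt (F count now 4)
Step 6: +2 fires, +4 burnt (F count now 2)
Step 7: +1 fires, +2 burnt (F count now 1)
Step 8: +0 fires, +1 burnt (F count now 0)
Fire out after step 8
Initially T: 18, now '.': 23
Total burnt (originally-T cells now '.'): 16

Answer: 16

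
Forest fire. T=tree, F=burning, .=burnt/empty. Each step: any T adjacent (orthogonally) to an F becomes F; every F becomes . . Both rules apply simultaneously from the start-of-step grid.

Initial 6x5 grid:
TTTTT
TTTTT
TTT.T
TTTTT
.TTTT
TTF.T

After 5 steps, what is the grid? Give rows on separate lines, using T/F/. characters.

Step 1: 2 trees catch fire, 1 burn out
  TTTTT
  TTTTT
  TTT.T
  TTTTT
  .TFTT
  TF..T
Step 2: 4 trees catch fire, 2 burn out
  TTTTT
  TTTTT
  TTT.T
  TTFTT
  .F.FT
  F...T
Step 3: 4 trees catch fire, 4 burn out
  TTTTT
  TTTTT
  TTF.T
  TF.FT
  ....F
  ....T
Step 4: 5 trees catch fire, 4 burn out
  TTTTT
  TTFTT
  TF..T
  F...F
  .....
  ....F
Step 5: 5 trees catch fire, 5 burn out
  TTFTT
  TF.FT
  F...F
  .....
  .....
  .....

TTFTT
TF.FT
F...F
.....
.....
.....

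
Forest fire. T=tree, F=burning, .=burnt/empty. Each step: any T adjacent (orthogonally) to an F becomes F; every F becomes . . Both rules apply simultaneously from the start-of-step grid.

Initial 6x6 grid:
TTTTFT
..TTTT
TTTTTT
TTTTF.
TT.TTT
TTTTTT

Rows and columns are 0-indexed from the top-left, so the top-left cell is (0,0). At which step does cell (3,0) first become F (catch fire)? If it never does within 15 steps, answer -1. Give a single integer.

Step 1: cell (3,0)='T' (+6 fires, +2 burnt)
Step 2: cell (3,0)='T' (+9 fires, +6 burnt)
Step 3: cell (3,0)='T' (+6 fires, +9 burnt)
Step 4: cell (3,0)='F' (+5 fires, +6 burnt)
  -> target ignites at step 4
Step 5: cell (3,0)='.' (+3 fires, +5 burnt)
Step 6: cell (3,0)='.' (+1 fires, +3 burnt)
Step 7: cell (3,0)='.' (+0 fires, +1 burnt)
  fire out at step 7

4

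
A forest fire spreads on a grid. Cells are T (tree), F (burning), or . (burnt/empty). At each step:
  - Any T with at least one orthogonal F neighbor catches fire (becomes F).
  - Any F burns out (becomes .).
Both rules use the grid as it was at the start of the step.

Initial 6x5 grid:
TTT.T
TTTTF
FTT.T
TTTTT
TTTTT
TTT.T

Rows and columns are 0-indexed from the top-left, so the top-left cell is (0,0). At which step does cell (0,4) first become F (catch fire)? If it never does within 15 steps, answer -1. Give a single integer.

Step 1: cell (0,4)='F' (+6 fires, +2 burnt)
  -> target ignites at step 1
Step 2: cell (0,4)='.' (+7 fires, +6 burnt)
Step 3: cell (0,4)='.' (+7 fires, +7 burnt)
Step 4: cell (0,4)='.' (+4 fires, +7 burnt)
Step 5: cell (0,4)='.' (+1 fires, +4 burnt)
Step 6: cell (0,4)='.' (+0 fires, +1 burnt)
  fire out at step 6

1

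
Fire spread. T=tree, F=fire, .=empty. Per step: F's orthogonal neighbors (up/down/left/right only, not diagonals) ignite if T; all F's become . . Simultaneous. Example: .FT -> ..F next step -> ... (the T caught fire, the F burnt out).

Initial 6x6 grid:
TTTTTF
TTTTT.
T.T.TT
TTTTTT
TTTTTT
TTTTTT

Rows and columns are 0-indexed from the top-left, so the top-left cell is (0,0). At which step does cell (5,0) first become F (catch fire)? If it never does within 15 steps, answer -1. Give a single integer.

Step 1: cell (5,0)='T' (+1 fires, +1 burnt)
Step 2: cell (5,0)='T' (+2 fires, +1 burnt)
Step 3: cell (5,0)='T' (+3 fires, +2 burnt)
Step 4: cell (5,0)='T' (+4 fires, +3 burnt)
Step 5: cell (5,0)='T' (+6 fires, +4 burnt)
Step 6: cell (5,0)='T' (+5 fires, +6 burnt)
Step 7: cell (5,0)='T' (+5 fires, +5 burnt)
Step 8: cell (5,0)='T' (+3 fires, +5 burnt)
Step 9: cell (5,0)='T' (+2 fires, +3 burnt)
Step 10: cell (5,0)='F' (+1 fires, +2 burnt)
  -> target ignites at step 10
Step 11: cell (5,0)='.' (+0 fires, +1 burnt)
  fire out at step 11

10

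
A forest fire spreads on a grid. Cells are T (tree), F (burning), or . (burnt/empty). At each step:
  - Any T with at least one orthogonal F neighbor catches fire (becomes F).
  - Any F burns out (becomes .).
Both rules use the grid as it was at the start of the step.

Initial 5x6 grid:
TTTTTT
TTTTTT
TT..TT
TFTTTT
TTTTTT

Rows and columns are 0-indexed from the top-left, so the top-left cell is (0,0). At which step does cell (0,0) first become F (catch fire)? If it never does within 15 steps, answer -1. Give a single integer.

Step 1: cell (0,0)='T' (+4 fires, +1 burnt)
Step 2: cell (0,0)='T' (+5 fires, +4 burnt)
Step 3: cell (0,0)='T' (+5 fires, +5 burnt)
Step 4: cell (0,0)='F' (+6 fires, +5 burnt)
  -> target ignites at step 4
Step 5: cell (0,0)='.' (+4 fires, +6 burnt)
Step 6: cell (0,0)='.' (+2 fires, +4 burnt)
Step 7: cell (0,0)='.' (+1 fires, +2 burnt)
Step 8: cell (0,0)='.' (+0 fires, +1 burnt)
  fire out at step 8

4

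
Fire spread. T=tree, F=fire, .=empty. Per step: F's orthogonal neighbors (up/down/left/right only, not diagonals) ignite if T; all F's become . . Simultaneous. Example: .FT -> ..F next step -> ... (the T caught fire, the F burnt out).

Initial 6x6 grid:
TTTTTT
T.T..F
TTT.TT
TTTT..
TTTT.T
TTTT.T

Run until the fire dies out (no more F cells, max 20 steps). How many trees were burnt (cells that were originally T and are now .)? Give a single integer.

Answer: 25

Derivation:
Step 1: +2 fires, +1 burnt (F count now 2)
Step 2: +2 fires, +2 burnt (F count now 2)
Step 3: +1 fires, +2 burnt (F count now 1)
Step 4: +1 fires, +1 burnt (F count now 1)
Step 5: +2 fires, +1 burnt (F count now 2)
Step 6: +2 fires, +2 burnt (F count now 2)
Step 7: +3 fires, +2 burnt (F count now 3)
Step 8: +4 fires, +3 burnt (F count now 4)
Step 9: +4 fires, +4 burnt (F count now 4)
Step 10: +3 fires, +4 burnt (F count now 3)
Step 11: +1 fires, +3 burnt (F count now 1)
Step 12: +0 fires, +1 burnt (F count now 0)
Fire out after step 12
Initially T: 27, now '.': 34
Total burnt (originally-T cells now '.'): 25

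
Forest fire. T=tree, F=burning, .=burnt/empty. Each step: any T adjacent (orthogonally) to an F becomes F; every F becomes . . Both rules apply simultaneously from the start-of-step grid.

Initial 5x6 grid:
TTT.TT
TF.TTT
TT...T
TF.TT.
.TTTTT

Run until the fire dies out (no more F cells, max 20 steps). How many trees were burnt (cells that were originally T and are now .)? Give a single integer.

Answer: 14

Derivation:
Step 1: +5 fires, +2 burnt (F count now 5)
Step 2: +4 fires, +5 burnt (F count now 4)
Step 3: +1 fires, +4 burnt (F count now 1)
Step 4: +2 fires, +1 burnt (F count now 2)
Step 5: +2 fires, +2 burnt (F count now 2)
Step 6: +0 fires, +2 burnt (F count now 0)
Fire out after step 6
Initially T: 20, now '.': 24
Total burnt (originally-T cells now '.'): 14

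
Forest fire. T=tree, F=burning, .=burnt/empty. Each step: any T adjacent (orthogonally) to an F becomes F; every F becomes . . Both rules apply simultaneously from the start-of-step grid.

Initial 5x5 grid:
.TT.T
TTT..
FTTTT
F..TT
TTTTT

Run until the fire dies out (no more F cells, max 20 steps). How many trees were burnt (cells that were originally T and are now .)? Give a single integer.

Answer: 16

Derivation:
Step 1: +3 fires, +2 burnt (F count now 3)
Step 2: +3 fires, +3 burnt (F count now 3)
Step 3: +4 fires, +3 burnt (F count now 4)
Step 4: +4 fires, +4 burnt (F count now 4)
Step 5: +2 fires, +4 burnt (F count now 2)
Step 6: +0 fires, +2 burnt (F count now 0)
Fire out after step 6
Initially T: 17, now '.': 24
Total burnt (originally-T cells now '.'): 16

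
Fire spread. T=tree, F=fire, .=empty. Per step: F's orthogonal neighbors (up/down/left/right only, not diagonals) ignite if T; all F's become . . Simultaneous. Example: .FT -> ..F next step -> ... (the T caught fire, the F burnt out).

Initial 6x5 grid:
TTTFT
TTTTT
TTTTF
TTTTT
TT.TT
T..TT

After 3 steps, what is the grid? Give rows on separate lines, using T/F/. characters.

Step 1: 6 trees catch fire, 2 burn out
  TTF.F
  TTTFF
  TTTF.
  TTTTF
  TT.TT
  T..TT
Step 2: 5 trees catch fire, 6 burn out
  TF...
  TTF..
  TTF..
  TTTF.
  TT.TF
  T..TT
Step 3: 6 trees catch fire, 5 burn out
  F....
  TF...
  TF...
  TTF..
  TT.F.
  T..TF

F....
TF...
TF...
TTF..
TT.F.
T..TF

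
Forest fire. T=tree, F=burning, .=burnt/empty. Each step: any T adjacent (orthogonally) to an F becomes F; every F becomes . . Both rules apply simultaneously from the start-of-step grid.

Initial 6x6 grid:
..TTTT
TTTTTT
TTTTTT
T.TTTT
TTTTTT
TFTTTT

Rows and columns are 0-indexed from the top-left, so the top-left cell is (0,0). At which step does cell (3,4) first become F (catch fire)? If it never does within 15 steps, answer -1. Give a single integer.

Step 1: cell (3,4)='T' (+3 fires, +1 burnt)
Step 2: cell (3,4)='T' (+3 fires, +3 burnt)
Step 3: cell (3,4)='T' (+4 fires, +3 burnt)
Step 4: cell (3,4)='T' (+5 fires, +4 burnt)
Step 5: cell (3,4)='F' (+6 fires, +5 burnt)
  -> target ignites at step 5
Step 6: cell (3,4)='.' (+5 fires, +6 burnt)
Step 7: cell (3,4)='.' (+3 fires, +5 burnt)
Step 8: cell (3,4)='.' (+2 fires, +3 burnt)
Step 9: cell (3,4)='.' (+1 fires, +2 burnt)
Step 10: cell (3,4)='.' (+0 fires, +1 burnt)
  fire out at step 10

5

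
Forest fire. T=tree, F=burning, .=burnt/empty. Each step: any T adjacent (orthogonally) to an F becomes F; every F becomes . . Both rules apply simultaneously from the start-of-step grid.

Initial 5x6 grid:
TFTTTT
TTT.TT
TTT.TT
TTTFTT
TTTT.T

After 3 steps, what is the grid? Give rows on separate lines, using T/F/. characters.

Step 1: 6 trees catch fire, 2 burn out
  F.FTTT
  TFT.TT
  TTT.TT
  TTF.FT
  TTTF.T
Step 2: 9 trees catch fire, 6 burn out
  ...FTT
  F.F.TT
  TFF.FT
  TF...F
  TTF..T
Step 3: 7 trees catch fire, 9 burn out
  ....FT
  ....FT
  F....F
  F.....
  TF...F

....FT
....FT
F....F
F.....
TF...F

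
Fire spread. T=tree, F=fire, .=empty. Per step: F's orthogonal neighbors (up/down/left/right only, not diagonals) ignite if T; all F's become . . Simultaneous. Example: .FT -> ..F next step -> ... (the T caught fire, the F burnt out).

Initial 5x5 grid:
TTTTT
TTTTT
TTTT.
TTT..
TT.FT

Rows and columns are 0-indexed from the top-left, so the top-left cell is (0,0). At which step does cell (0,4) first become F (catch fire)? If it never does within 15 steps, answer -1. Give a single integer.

Step 1: cell (0,4)='T' (+1 fires, +1 burnt)
Step 2: cell (0,4)='T' (+0 fires, +1 burnt)
  fire out at step 2
Target never catches fire within 15 steps

-1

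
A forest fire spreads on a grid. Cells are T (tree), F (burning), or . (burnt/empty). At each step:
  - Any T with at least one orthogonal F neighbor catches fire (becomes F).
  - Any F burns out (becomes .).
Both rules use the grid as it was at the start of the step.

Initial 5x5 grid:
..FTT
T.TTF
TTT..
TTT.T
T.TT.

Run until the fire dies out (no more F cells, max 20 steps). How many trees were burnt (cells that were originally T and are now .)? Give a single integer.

Step 1: +4 fires, +2 burnt (F count now 4)
Step 2: +1 fires, +4 burnt (F count now 1)
Step 3: +2 fires, +1 burnt (F count now 2)
Step 4: +3 fires, +2 burnt (F count now 3)
Step 5: +3 fires, +3 burnt (F count now 3)
Step 6: +1 fires, +3 burnt (F count now 1)
Step 7: +0 fires, +1 burnt (F count now 0)
Fire out after step 7
Initially T: 15, now '.': 24
Total burnt (originally-T cells now '.'): 14

Answer: 14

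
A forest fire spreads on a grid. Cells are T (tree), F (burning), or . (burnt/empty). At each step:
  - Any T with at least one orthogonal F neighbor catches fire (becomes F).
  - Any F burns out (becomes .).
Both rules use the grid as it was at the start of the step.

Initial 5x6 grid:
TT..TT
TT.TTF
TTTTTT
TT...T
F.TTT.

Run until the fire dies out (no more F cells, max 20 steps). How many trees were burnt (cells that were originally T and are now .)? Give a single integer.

Answer: 17

Derivation:
Step 1: +4 fires, +2 burnt (F count now 4)
Step 2: +6 fires, +4 burnt (F count now 6)
Step 3: +3 fires, +6 burnt (F count now 3)
Step 4: +3 fires, +3 burnt (F count now 3)
Step 5: +1 fires, +3 burnt (F count now 1)
Step 6: +0 fires, +1 burnt (F count now 0)
Fire out after step 6
Initially T: 20, now '.': 27
Total burnt (originally-T cells now '.'): 17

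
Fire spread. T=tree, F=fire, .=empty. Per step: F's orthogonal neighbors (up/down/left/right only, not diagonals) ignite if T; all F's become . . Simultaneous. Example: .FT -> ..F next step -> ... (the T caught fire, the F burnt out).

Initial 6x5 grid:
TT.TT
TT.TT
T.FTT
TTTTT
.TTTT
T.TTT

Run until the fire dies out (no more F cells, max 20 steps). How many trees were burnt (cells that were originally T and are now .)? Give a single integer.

Step 1: +2 fires, +1 burnt (F count now 2)
Step 2: +5 fires, +2 burnt (F count now 5)
Step 3: +7 fires, +5 burnt (F count now 7)
Step 4: +4 fires, +7 burnt (F count now 4)
Step 5: +2 fires, +4 burnt (F count now 2)
Step 6: +2 fires, +2 burnt (F count now 2)
Step 7: +1 fires, +2 burnt (F count now 1)
Step 8: +0 fires, +1 burnt (F count now 0)
Fire out after step 8
Initially T: 24, now '.': 29
Total burnt (originally-T cells now '.'): 23

Answer: 23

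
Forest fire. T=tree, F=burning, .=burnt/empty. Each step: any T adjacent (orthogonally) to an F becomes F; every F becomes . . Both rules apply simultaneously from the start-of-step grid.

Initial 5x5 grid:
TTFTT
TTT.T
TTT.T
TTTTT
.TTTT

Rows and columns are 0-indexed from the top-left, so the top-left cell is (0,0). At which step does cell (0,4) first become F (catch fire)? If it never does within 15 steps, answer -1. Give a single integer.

Step 1: cell (0,4)='T' (+3 fires, +1 burnt)
Step 2: cell (0,4)='F' (+4 fires, +3 burnt)
  -> target ignites at step 2
Step 3: cell (0,4)='.' (+4 fires, +4 burnt)
Step 4: cell (0,4)='.' (+5 fires, +4 burnt)
Step 5: cell (0,4)='.' (+4 fires, +5 burnt)
Step 6: cell (0,4)='.' (+1 fires, +4 burnt)
Step 7: cell (0,4)='.' (+0 fires, +1 burnt)
  fire out at step 7

2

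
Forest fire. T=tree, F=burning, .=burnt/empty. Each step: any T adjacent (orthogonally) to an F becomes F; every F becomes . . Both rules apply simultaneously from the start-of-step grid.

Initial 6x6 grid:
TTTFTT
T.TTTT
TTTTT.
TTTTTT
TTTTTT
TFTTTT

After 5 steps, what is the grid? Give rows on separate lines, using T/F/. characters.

Step 1: 6 trees catch fire, 2 burn out
  TTF.FT
  T.TFTT
  TTTTT.
  TTTTTT
  TFTTTT
  F.FTTT
Step 2: 9 trees catch fire, 6 burn out
  TF...F
  T.F.FT
  TTTFT.
  TFTTTT
  F.FTTT
  ...FTT
Step 3: 10 trees catch fire, 9 burn out
  F.....
  T....F
  TFF.F.
  F.FFTT
  ...FTT
  ....FT
Step 4: 5 trees catch fire, 10 burn out
  ......
  F.....
  F.....
  ....FT
  ....FT
  .....F
Step 5: 2 trees catch fire, 5 burn out
  ......
  ......
  ......
  .....F
  .....F
  ......

......
......
......
.....F
.....F
......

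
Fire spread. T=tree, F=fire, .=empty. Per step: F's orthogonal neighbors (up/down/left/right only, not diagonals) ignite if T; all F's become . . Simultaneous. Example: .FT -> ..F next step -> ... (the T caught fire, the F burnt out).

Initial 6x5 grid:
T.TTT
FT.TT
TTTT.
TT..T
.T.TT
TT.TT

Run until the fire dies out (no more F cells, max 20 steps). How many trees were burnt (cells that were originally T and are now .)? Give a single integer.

Step 1: +3 fires, +1 burnt (F count now 3)
Step 2: +2 fires, +3 burnt (F count now 2)
Step 3: +2 fires, +2 burnt (F count now 2)
Step 4: +2 fires, +2 burnt (F count now 2)
Step 5: +2 fires, +2 burnt (F count now 2)
Step 6: +3 fires, +2 burnt (F count now 3)
Step 7: +2 fires, +3 burnt (F count now 2)
Step 8: +0 fires, +2 burnt (F count now 0)
Fire out after step 8
Initially T: 21, now '.': 25
Total burnt (originally-T cells now '.'): 16

Answer: 16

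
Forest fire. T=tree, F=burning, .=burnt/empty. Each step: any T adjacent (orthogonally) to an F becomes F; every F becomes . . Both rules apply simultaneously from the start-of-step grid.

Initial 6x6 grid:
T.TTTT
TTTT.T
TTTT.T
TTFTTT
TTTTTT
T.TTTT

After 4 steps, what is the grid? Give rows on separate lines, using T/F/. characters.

Step 1: 4 trees catch fire, 1 burn out
  T.TTTT
  TTTT.T
  TTFT.T
  TF.FTT
  TTFTTT
  T.TTTT
Step 2: 8 trees catch fire, 4 burn out
  T.TTTT
  TTFT.T
  TF.F.T
  F...FT
  TF.FTT
  T.FTTT
Step 3: 8 trees catch fire, 8 burn out
  T.FTTT
  TF.F.T
  F....T
  .....F
  F...FT
  T..FTT
Step 4: 6 trees catch fire, 8 burn out
  T..FTT
  F....T
  .....F
  ......
  .....F
  F...FT

T..FTT
F....T
.....F
......
.....F
F...FT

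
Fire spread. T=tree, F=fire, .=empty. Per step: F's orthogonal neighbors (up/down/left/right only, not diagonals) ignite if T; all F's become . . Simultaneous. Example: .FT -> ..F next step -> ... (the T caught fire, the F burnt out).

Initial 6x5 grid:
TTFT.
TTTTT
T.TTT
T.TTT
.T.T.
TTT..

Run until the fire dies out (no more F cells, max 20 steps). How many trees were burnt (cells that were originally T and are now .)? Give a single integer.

Step 1: +3 fires, +1 burnt (F count now 3)
Step 2: +4 fires, +3 burnt (F count now 4)
Step 3: +4 fires, +4 burnt (F count now 4)
Step 4: +3 fires, +4 burnt (F count now 3)
Step 5: +3 fires, +3 burnt (F count now 3)
Step 6: +0 fires, +3 burnt (F count now 0)
Fire out after step 6
Initially T: 21, now '.': 26
Total burnt (originally-T cells now '.'): 17

Answer: 17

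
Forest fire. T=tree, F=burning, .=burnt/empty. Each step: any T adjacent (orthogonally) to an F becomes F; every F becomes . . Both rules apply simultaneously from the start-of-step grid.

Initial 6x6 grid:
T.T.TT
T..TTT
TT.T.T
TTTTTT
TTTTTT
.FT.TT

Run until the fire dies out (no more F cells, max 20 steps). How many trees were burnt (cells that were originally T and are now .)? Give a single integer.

Answer: 26

Derivation:
Step 1: +2 fires, +1 burnt (F count now 2)
Step 2: +3 fires, +2 burnt (F count now 3)
Step 3: +4 fires, +3 burnt (F count now 4)
Step 4: +3 fires, +4 burnt (F count now 3)
Step 5: +5 fires, +3 burnt (F count now 5)
Step 6: +4 fires, +5 burnt (F count now 4)
Step 7: +2 fires, +4 burnt (F count now 2)
Step 8: +2 fires, +2 burnt (F count now 2)
Step 9: +1 fires, +2 burnt (F count now 1)
Step 10: +0 fires, +1 burnt (F count now 0)
Fire out after step 10
Initially T: 27, now '.': 35
Total burnt (originally-T cells now '.'): 26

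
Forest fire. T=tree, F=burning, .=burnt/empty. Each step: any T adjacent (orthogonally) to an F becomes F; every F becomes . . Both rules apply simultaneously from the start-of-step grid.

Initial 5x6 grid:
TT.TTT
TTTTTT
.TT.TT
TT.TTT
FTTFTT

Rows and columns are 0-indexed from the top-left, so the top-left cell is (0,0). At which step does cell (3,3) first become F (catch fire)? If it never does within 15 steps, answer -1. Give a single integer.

Step 1: cell (3,3)='F' (+5 fires, +2 burnt)
  -> target ignites at step 1
Step 2: cell (3,3)='.' (+3 fires, +5 burnt)
Step 3: cell (3,3)='.' (+3 fires, +3 burnt)
Step 4: cell (3,3)='.' (+4 fires, +3 burnt)
Step 5: cell (3,3)='.' (+6 fires, +4 burnt)
Step 6: cell (3,3)='.' (+3 fires, +6 burnt)
Step 7: cell (3,3)='.' (+0 fires, +3 burnt)
  fire out at step 7

1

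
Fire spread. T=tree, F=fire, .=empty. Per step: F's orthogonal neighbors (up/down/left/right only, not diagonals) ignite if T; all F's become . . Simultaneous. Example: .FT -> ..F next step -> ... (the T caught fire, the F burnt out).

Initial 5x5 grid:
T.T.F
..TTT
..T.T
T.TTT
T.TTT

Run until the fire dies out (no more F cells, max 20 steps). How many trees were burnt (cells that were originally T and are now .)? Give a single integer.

Answer: 12

Derivation:
Step 1: +1 fires, +1 burnt (F count now 1)
Step 2: +2 fires, +1 burnt (F count now 2)
Step 3: +2 fires, +2 burnt (F count now 2)
Step 4: +4 fires, +2 burnt (F count now 4)
Step 5: +2 fires, +4 burnt (F count now 2)
Step 6: +1 fires, +2 burnt (F count now 1)
Step 7: +0 fires, +1 burnt (F count now 0)
Fire out after step 7
Initially T: 15, now '.': 22
Total burnt (originally-T cells now '.'): 12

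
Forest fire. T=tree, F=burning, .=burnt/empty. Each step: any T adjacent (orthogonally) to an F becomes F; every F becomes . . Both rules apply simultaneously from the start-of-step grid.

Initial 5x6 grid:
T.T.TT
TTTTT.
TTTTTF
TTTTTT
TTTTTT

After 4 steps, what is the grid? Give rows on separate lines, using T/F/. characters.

Step 1: 2 trees catch fire, 1 burn out
  T.T.TT
  TTTTT.
  TTTTF.
  TTTTTF
  TTTTTT
Step 2: 4 trees catch fire, 2 burn out
  T.T.TT
  TTTTF.
  TTTF..
  TTTTF.
  TTTTTF
Step 3: 5 trees catch fire, 4 burn out
  T.T.FT
  TTTF..
  TTF...
  TTTF..
  TTTTF.
Step 4: 5 trees catch fire, 5 burn out
  T.T..F
  TTF...
  TF....
  TTF...
  TTTF..

T.T..F
TTF...
TF....
TTF...
TTTF..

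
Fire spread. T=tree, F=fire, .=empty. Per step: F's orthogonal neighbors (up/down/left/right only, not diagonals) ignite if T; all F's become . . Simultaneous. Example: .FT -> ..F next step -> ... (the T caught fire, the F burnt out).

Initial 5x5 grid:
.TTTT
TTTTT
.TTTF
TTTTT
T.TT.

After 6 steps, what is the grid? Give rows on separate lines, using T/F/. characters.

Step 1: 3 trees catch fire, 1 burn out
  .TTTT
  TTTTF
  .TTF.
  TTTTF
  T.TT.
Step 2: 4 trees catch fire, 3 burn out
  .TTTF
  TTTF.
  .TF..
  TTTF.
  T.TT.
Step 3: 5 trees catch fire, 4 burn out
  .TTF.
  TTF..
  .F...
  TTF..
  T.TF.
Step 4: 4 trees catch fire, 5 burn out
  .TF..
  TF...
  .....
  TF...
  T.F..
Step 5: 3 trees catch fire, 4 burn out
  .F...
  F....
  .....
  F....
  T....
Step 6: 1 trees catch fire, 3 burn out
  .....
  .....
  .....
  .....
  F....

.....
.....
.....
.....
F....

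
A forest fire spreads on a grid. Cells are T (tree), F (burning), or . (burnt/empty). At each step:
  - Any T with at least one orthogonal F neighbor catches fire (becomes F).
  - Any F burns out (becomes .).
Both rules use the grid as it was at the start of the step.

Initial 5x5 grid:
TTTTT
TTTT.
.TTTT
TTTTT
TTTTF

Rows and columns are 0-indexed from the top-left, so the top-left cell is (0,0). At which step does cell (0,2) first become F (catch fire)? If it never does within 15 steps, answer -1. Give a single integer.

Step 1: cell (0,2)='T' (+2 fires, +1 burnt)
Step 2: cell (0,2)='T' (+3 fires, +2 burnt)
Step 3: cell (0,2)='T' (+3 fires, +3 burnt)
Step 4: cell (0,2)='T' (+4 fires, +3 burnt)
Step 5: cell (0,2)='T' (+4 fires, +4 burnt)
Step 6: cell (0,2)='F' (+3 fires, +4 burnt)
  -> target ignites at step 6
Step 7: cell (0,2)='.' (+2 fires, +3 burnt)
Step 8: cell (0,2)='.' (+1 fires, +2 burnt)
Step 9: cell (0,2)='.' (+0 fires, +1 burnt)
  fire out at step 9

6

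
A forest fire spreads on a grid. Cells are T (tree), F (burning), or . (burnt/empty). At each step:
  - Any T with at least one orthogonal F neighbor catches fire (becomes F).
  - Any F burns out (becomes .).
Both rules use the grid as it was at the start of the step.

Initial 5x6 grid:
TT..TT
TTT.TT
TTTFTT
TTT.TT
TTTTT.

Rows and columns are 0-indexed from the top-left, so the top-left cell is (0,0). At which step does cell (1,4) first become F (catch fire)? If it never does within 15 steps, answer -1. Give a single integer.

Step 1: cell (1,4)='T' (+2 fires, +1 burnt)
Step 2: cell (1,4)='F' (+6 fires, +2 burnt)
  -> target ignites at step 2
Step 3: cell (1,4)='.' (+8 fires, +6 burnt)
Step 4: cell (1,4)='.' (+6 fires, +8 burnt)
Step 5: cell (1,4)='.' (+2 fires, +6 burnt)
Step 6: cell (1,4)='.' (+0 fires, +2 burnt)
  fire out at step 6

2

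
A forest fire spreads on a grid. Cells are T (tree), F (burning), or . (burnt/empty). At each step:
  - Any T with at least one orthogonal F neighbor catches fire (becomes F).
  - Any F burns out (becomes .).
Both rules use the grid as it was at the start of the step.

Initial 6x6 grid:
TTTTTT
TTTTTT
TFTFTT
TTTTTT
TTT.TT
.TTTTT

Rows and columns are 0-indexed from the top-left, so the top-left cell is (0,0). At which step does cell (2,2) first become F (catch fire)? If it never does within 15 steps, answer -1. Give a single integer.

Step 1: cell (2,2)='F' (+7 fires, +2 burnt)
  -> target ignites at step 1
Step 2: cell (2,2)='.' (+10 fires, +7 burnt)
Step 3: cell (2,2)='.' (+9 fires, +10 burnt)
Step 4: cell (2,2)='.' (+4 fires, +9 burnt)
Step 5: cell (2,2)='.' (+2 fires, +4 burnt)
Step 6: cell (2,2)='.' (+0 fires, +2 burnt)
  fire out at step 6

1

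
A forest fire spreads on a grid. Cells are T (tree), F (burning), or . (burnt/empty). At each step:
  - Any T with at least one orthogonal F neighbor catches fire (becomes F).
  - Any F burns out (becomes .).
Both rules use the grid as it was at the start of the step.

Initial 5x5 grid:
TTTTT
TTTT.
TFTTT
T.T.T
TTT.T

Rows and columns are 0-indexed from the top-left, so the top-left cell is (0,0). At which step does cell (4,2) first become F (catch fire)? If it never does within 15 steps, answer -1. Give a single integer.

Step 1: cell (4,2)='T' (+3 fires, +1 burnt)
Step 2: cell (4,2)='T' (+6 fires, +3 burnt)
Step 3: cell (4,2)='F' (+6 fires, +6 burnt)
  -> target ignites at step 3
Step 4: cell (4,2)='.' (+3 fires, +6 burnt)
Step 5: cell (4,2)='.' (+2 fires, +3 burnt)
Step 6: cell (4,2)='.' (+0 fires, +2 burnt)
  fire out at step 6

3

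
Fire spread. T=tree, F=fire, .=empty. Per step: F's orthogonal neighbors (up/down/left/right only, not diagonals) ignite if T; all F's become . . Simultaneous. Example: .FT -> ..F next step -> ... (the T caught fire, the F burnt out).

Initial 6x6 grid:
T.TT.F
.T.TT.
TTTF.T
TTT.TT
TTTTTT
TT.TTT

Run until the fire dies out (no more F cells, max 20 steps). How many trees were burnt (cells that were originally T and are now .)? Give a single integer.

Step 1: +2 fires, +2 burnt (F count now 2)
Step 2: +4 fires, +2 burnt (F count now 4)
Step 3: +5 fires, +4 burnt (F count now 5)
Step 4: +3 fires, +5 burnt (F count now 3)
Step 5: +4 fires, +3 burnt (F count now 4)
Step 6: +4 fires, +4 burnt (F count now 4)
Step 7: +2 fires, +4 burnt (F count now 2)
Step 8: +1 fires, +2 burnt (F count now 1)
Step 9: +0 fires, +1 burnt (F count now 0)
Fire out after step 9
Initially T: 26, now '.': 35
Total burnt (originally-T cells now '.'): 25

Answer: 25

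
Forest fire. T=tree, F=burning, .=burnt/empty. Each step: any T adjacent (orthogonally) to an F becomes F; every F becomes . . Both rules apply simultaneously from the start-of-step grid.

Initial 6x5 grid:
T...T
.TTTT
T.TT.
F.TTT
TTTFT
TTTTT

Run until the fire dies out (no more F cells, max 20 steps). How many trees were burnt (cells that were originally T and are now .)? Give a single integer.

Answer: 20

Derivation:
Step 1: +6 fires, +2 burnt (F count now 6)
Step 2: +7 fires, +6 burnt (F count now 7)
Step 3: +3 fires, +7 burnt (F count now 3)
Step 4: +2 fires, +3 burnt (F count now 2)
Step 5: +2 fires, +2 burnt (F count now 2)
Step 6: +0 fires, +2 burnt (F count now 0)
Fire out after step 6
Initially T: 21, now '.': 29
Total burnt (originally-T cells now '.'): 20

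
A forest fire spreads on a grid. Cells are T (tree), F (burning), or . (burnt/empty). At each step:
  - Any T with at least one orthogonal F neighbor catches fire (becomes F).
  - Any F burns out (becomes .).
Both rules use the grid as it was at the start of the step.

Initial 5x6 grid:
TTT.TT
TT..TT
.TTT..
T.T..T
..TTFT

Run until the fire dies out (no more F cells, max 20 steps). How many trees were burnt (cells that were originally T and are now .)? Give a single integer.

Step 1: +2 fires, +1 burnt (F count now 2)
Step 2: +2 fires, +2 burnt (F count now 2)
Step 3: +1 fires, +2 burnt (F count now 1)
Step 4: +1 fires, +1 burnt (F count now 1)
Step 5: +2 fires, +1 burnt (F count now 2)
Step 6: +1 fires, +2 burnt (F count now 1)
Step 7: +2 fires, +1 burnt (F count now 2)
Step 8: +2 fires, +2 burnt (F count now 2)
Step 9: +0 fires, +2 burnt (F count now 0)
Fire out after step 9
Initially T: 18, now '.': 25
Total burnt (originally-T cells now '.'): 13

Answer: 13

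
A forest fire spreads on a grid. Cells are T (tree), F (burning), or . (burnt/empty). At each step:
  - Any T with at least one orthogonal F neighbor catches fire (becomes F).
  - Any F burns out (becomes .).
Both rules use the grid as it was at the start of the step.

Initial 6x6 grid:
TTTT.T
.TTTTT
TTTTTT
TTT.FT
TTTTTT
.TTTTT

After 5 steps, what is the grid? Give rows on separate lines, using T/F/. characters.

Step 1: 3 trees catch fire, 1 burn out
  TTTT.T
  .TTTTT
  TTTTFT
  TTT..F
  TTTTFT
  .TTTTT
Step 2: 6 trees catch fire, 3 burn out
  TTTT.T
  .TTTFT
  TTTF.F
  TTT...
  TTTF.F
  .TTTFT
Step 3: 6 trees catch fire, 6 burn out
  TTTT.T
  .TTF.F
  TTF...
  TTT...
  TTF...
  .TTF.F
Step 4: 7 trees catch fire, 6 burn out
  TTTF.F
  .TF...
  TF....
  TTF...
  TF....
  .TF...
Step 5: 6 trees catch fire, 7 burn out
  TTF...
  .F....
  F.....
  TF....
  F.....
  .F....

TTF...
.F....
F.....
TF....
F.....
.F....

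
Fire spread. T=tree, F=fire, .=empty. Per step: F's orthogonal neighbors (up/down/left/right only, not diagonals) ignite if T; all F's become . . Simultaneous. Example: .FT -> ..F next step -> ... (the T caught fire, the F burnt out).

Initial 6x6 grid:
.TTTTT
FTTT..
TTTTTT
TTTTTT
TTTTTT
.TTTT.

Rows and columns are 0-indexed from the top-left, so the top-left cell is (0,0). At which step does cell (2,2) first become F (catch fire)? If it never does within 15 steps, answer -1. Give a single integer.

Step 1: cell (2,2)='T' (+2 fires, +1 burnt)
Step 2: cell (2,2)='T' (+4 fires, +2 burnt)
Step 3: cell (2,2)='F' (+5 fires, +4 burnt)
  -> target ignites at step 3
Step 4: cell (2,2)='.' (+4 fires, +5 burnt)
Step 5: cell (2,2)='.' (+5 fires, +4 burnt)
Step 6: cell (2,2)='.' (+5 fires, +5 burnt)
Step 7: cell (2,2)='.' (+3 fires, +5 burnt)
Step 8: cell (2,2)='.' (+2 fires, +3 burnt)
Step 9: cell (2,2)='.' (+0 fires, +2 burnt)
  fire out at step 9

3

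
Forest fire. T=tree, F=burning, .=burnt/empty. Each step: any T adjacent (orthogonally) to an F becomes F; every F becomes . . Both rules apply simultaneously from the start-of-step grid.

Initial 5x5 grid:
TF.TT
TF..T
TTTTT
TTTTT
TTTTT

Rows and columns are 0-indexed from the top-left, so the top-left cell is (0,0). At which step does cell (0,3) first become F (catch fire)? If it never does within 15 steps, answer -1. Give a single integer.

Step 1: cell (0,3)='T' (+3 fires, +2 burnt)
Step 2: cell (0,3)='T' (+3 fires, +3 burnt)
Step 3: cell (0,3)='T' (+4 fires, +3 burnt)
Step 4: cell (0,3)='T' (+4 fires, +4 burnt)
Step 5: cell (0,3)='T' (+3 fires, +4 burnt)
Step 6: cell (0,3)='T' (+2 fires, +3 burnt)
Step 7: cell (0,3)='F' (+1 fires, +2 burnt)
  -> target ignites at step 7
Step 8: cell (0,3)='.' (+0 fires, +1 burnt)
  fire out at step 8

7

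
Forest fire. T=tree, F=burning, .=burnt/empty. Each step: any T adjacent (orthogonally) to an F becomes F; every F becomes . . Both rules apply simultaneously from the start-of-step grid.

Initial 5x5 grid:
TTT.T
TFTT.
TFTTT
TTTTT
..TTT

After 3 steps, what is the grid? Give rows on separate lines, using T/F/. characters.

Step 1: 6 trees catch fire, 2 burn out
  TFT.T
  F.FT.
  F.FTT
  TFTTT
  ..TTT
Step 2: 6 trees catch fire, 6 burn out
  F.F.T
  ...F.
  ...FT
  F.FTT
  ..TTT
Step 3: 3 trees catch fire, 6 burn out
  ....T
  .....
  ....F
  ...FT
  ..FTT

....T
.....
....F
...FT
..FTT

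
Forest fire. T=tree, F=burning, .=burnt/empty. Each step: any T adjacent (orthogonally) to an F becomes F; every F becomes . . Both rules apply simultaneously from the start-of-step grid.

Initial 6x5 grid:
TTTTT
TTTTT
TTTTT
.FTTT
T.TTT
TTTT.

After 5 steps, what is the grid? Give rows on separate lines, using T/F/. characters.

Step 1: 2 trees catch fire, 1 burn out
  TTTTT
  TTTTT
  TFTTT
  ..FTT
  T.TTT
  TTTT.
Step 2: 5 trees catch fire, 2 burn out
  TTTTT
  TFTTT
  F.FTT
  ...FT
  T.FTT
  TTTT.
Step 3: 7 trees catch fire, 5 burn out
  TFTTT
  F.FTT
  ...FT
  ....F
  T..FT
  TTFT.
Step 4: 7 trees catch fire, 7 burn out
  F.FTT
  ...FT
  ....F
  .....
  T...F
  TF.F.
Step 5: 3 trees catch fire, 7 burn out
  ...FT
  ....F
  .....
  .....
  T....
  F....

...FT
....F
.....
.....
T....
F....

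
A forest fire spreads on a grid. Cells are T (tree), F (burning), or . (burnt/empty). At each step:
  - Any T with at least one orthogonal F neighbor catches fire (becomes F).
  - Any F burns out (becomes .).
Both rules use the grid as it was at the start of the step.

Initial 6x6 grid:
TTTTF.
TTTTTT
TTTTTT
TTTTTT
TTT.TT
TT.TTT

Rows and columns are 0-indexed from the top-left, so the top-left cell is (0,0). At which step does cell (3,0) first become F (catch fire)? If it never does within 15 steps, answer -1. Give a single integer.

Step 1: cell (3,0)='T' (+2 fires, +1 burnt)
Step 2: cell (3,0)='T' (+4 fires, +2 burnt)
Step 3: cell (3,0)='T' (+5 fires, +4 burnt)
Step 4: cell (3,0)='T' (+6 fires, +5 burnt)
Step 5: cell (3,0)='T' (+5 fires, +6 burnt)
Step 6: cell (3,0)='T' (+5 fires, +5 burnt)
Step 7: cell (3,0)='F' (+2 fires, +5 burnt)
  -> target ignites at step 7
Step 8: cell (3,0)='.' (+2 fires, +2 burnt)
Step 9: cell (3,0)='.' (+1 fires, +2 burnt)
Step 10: cell (3,0)='.' (+0 fires, +1 burnt)
  fire out at step 10

7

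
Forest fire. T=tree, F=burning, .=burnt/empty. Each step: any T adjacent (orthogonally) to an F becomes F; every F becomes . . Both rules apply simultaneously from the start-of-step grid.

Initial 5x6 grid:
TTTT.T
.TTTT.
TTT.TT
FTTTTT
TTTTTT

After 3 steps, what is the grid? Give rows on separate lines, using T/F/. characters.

Step 1: 3 trees catch fire, 1 burn out
  TTTT.T
  .TTTT.
  FTT.TT
  .FTTTT
  FTTTTT
Step 2: 3 trees catch fire, 3 burn out
  TTTT.T
  .TTTT.
  .FT.TT
  ..FTTT
  .FTTTT
Step 3: 4 trees catch fire, 3 burn out
  TTTT.T
  .FTTT.
  ..F.TT
  ...FTT
  ..FTTT

TTTT.T
.FTTT.
..F.TT
...FTT
..FTTT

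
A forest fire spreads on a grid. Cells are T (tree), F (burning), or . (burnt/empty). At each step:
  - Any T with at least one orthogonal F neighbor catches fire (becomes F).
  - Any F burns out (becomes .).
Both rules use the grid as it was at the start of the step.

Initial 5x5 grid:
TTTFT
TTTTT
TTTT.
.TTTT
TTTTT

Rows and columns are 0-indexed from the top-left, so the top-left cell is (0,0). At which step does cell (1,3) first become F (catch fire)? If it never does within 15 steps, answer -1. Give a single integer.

Step 1: cell (1,3)='F' (+3 fires, +1 burnt)
  -> target ignites at step 1
Step 2: cell (1,3)='.' (+4 fires, +3 burnt)
Step 3: cell (1,3)='.' (+4 fires, +4 burnt)
Step 4: cell (1,3)='.' (+5 fires, +4 burnt)
Step 5: cell (1,3)='.' (+4 fires, +5 burnt)
Step 6: cell (1,3)='.' (+1 fires, +4 burnt)
Step 7: cell (1,3)='.' (+1 fires, +1 burnt)
Step 8: cell (1,3)='.' (+0 fires, +1 burnt)
  fire out at step 8

1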